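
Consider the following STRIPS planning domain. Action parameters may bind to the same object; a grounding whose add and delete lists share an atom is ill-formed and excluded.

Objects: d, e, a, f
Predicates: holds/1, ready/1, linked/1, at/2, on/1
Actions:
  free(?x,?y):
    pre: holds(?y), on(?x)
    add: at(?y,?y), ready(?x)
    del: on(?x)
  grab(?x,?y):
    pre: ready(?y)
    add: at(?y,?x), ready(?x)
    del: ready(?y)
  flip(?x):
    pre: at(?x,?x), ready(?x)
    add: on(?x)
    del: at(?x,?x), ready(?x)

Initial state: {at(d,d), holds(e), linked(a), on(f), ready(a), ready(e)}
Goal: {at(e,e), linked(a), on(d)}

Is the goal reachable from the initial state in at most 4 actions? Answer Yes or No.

1. free(f,e)  →  {at(d,d), at(e,e), holds(e), linked(a), ready(a), ready(e), ready(f)}
2. grab(d,e)  →  {at(d,d), at(e,d), at(e,e), holds(e), linked(a), ready(a), ready(d), ready(f)}
3. flip(d)  →  {at(e,d), at(e,e), holds(e), linked(a), on(d), ready(a), ready(f)}
optimal plan length = 3; 3 ≤ 4

Yes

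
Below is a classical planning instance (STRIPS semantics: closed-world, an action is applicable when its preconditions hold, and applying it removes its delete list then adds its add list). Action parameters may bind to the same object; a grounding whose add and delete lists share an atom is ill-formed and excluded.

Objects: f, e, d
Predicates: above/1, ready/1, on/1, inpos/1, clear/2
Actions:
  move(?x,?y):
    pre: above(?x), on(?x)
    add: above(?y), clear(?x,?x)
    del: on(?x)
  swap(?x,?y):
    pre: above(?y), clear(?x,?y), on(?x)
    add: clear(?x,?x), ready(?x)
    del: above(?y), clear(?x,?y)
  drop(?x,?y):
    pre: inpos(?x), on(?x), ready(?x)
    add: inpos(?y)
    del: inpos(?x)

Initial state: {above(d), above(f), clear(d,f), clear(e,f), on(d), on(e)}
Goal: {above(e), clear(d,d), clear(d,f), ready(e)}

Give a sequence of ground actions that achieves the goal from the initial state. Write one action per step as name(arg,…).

1. move(d,e)  →  {above(d), above(e), above(f), clear(d,d), clear(d,f), clear(e,f), on(e)}
2. swap(e,f)  →  {above(d), above(e), clear(d,d), clear(d,f), clear(e,e), on(e), ready(e)}

move(d,e); swap(e,f)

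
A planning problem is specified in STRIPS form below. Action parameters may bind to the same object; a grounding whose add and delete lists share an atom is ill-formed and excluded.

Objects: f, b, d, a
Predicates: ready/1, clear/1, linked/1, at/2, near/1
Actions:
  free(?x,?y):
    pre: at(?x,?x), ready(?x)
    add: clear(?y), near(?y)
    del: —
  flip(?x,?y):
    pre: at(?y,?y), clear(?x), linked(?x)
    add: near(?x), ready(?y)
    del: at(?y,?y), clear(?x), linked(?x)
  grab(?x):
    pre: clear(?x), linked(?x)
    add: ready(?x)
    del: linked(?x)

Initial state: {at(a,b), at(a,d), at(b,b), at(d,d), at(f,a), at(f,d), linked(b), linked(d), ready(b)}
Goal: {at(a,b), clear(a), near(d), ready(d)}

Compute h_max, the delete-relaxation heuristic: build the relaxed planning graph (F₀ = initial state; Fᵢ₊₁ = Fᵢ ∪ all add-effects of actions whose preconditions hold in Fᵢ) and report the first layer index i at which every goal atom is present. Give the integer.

2

F0 = init (9 atoms)
F1 = F0 ∪ {clear(a), clear(b), clear(d), clear(f), near(a), near(b), near(d), near(f)}  (17 atoms)
F2 = F1 ∪ {ready(d)}  (18 atoms)
goal ⊆ F2  ⇒  h_max = 2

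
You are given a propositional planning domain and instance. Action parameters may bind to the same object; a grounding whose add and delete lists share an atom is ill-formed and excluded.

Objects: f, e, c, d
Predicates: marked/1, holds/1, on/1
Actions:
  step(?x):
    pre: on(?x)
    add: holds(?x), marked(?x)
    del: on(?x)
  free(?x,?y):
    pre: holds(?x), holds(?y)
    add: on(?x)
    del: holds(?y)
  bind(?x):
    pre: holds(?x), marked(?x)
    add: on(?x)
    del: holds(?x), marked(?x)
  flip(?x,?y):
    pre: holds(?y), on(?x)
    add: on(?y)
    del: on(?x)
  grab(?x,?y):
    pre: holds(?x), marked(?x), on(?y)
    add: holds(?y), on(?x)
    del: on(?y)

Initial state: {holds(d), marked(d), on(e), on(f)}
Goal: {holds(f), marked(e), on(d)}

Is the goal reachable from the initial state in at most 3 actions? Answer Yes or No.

Yes

1. step(e)  →  {holds(d), holds(e), marked(d), marked(e), on(f)}
2. grab(d,f)  →  {holds(d), holds(e), holds(f), marked(d), marked(e), on(d)}
optimal plan length = 2; 2 ≤ 3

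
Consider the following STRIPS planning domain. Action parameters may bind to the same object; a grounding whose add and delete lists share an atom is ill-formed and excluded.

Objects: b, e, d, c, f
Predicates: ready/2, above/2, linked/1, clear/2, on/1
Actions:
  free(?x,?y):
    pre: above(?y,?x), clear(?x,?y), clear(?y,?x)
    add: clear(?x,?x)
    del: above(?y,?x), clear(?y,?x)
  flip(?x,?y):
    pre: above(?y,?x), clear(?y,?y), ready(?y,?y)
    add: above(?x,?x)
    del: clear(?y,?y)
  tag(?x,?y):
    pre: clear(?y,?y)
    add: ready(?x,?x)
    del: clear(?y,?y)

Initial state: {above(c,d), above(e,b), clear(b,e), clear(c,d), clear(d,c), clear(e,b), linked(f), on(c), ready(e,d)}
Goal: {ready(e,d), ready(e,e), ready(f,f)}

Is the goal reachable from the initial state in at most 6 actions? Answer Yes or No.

1. free(b,e)  →  {above(c,d), clear(b,b), clear(b,e), clear(c,d), clear(d,c), linked(f), on(c), ready(e,d)}
2. free(d,c)  →  {clear(b,b), clear(b,e), clear(d,c), clear(d,d), linked(f), on(c), ready(e,d)}
3. tag(e,b)  →  {clear(b,e), clear(d,c), clear(d,d), linked(f), on(c), ready(e,d), ready(e,e)}
4. tag(f,d)  →  {clear(b,e), clear(d,c), linked(f), on(c), ready(e,d), ready(e,e), ready(f,f)}
optimal plan length = 4; 4 ≤ 6

Yes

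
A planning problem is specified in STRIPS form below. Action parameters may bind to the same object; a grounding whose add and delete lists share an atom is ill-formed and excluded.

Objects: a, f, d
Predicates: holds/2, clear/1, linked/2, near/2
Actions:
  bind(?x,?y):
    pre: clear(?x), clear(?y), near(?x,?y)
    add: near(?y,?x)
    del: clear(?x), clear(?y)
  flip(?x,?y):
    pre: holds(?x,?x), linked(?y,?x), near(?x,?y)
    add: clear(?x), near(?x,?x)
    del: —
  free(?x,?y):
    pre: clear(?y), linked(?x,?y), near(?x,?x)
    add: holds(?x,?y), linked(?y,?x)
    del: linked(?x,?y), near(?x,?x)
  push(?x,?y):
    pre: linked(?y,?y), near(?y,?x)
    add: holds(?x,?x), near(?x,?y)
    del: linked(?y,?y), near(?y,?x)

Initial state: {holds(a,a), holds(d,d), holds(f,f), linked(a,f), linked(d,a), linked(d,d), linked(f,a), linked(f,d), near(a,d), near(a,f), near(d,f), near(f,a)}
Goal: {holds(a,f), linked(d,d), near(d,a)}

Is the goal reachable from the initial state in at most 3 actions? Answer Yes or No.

No

1. flip(a,f)  →  {clear(a), holds(a,a), holds(d,d), holds(f,f), linked(a,f), linked(d,a), linked(d,d), linked(f,a), linked(f,d), near(a,a), near(a,d), near(a,f), near(d,f), near(f,a)}
2. flip(f,a)  →  {clear(a), clear(f), holds(a,a), holds(d,d), holds(f,f), linked(a,f), linked(d,a), linked(d,d), linked(f,a), linked(f,d), near(a,a), near(a,d), near(a,f), near(d,f), near(f,a), near(f,f)}
3. flip(d,f)  →  {clear(a), clear(d), clear(f), holds(a,a), holds(d,d), holds(f,f), linked(a,f), linked(d,a), linked(d,d), linked(f,a), linked(f,d), near(a,a), near(a,d), near(a,f), near(d,d), near(d,f), near(f,a), near(f,f)}
4. bind(a,d)  →  {clear(f), holds(a,a), holds(d,d), holds(f,f), linked(a,f), linked(d,a), linked(d,d), linked(f,a), linked(f,d), near(a,a), near(a,d), near(a,f), near(d,a), near(d,d), near(d,f), near(f,a), near(f,f)}
5. free(a,f)  →  {clear(f), holds(a,a), holds(a,f), holds(d,d), holds(f,f), linked(d,a), linked(d,d), linked(f,a), linked(f,d), near(a,d), near(a,f), near(d,a), near(d,d), near(d,f), near(f,a), near(f,f)}
optimal plan length = 5; 5 > 3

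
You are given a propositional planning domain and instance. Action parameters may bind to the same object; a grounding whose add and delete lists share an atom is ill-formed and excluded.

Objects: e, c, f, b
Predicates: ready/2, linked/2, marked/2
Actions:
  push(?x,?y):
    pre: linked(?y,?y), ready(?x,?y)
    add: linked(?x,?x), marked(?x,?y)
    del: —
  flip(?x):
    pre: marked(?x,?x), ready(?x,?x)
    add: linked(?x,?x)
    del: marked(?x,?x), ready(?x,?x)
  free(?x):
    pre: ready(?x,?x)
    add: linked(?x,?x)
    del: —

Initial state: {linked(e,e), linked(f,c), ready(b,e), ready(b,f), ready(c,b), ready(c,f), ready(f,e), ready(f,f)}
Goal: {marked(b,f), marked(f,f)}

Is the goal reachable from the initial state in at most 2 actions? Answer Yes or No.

No

1. push(f,e)  →  {linked(e,e), linked(f,c), linked(f,f), marked(f,e), ready(b,e), ready(b,f), ready(c,b), ready(c,f), ready(f,e), ready(f,f)}
2. push(f,f)  →  {linked(e,e), linked(f,c), linked(f,f), marked(f,e), marked(f,f), ready(b,e), ready(b,f), ready(c,b), ready(c,f), ready(f,e), ready(f,f)}
3. push(b,f)  →  {linked(b,b), linked(e,e), linked(f,c), linked(f,f), marked(b,f), marked(f,e), marked(f,f), ready(b,e), ready(b,f), ready(c,b), ready(c,f), ready(f,e), ready(f,f)}
optimal plan length = 3; 3 > 2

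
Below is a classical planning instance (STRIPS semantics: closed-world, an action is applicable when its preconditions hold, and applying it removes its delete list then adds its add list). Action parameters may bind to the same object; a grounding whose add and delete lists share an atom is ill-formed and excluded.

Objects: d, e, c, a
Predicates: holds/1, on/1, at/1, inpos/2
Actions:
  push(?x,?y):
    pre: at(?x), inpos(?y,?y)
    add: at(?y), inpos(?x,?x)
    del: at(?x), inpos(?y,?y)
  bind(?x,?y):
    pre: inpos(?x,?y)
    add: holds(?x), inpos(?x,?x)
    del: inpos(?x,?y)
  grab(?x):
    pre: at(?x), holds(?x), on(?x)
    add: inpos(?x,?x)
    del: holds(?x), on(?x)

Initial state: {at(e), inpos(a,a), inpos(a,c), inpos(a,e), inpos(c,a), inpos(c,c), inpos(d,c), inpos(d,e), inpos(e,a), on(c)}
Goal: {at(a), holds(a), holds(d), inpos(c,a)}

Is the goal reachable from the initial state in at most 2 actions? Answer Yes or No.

No

1. push(e,a)  →  {at(a), inpos(a,c), inpos(a,e), inpos(c,a), inpos(c,c), inpos(d,c), inpos(d,e), inpos(e,a), inpos(e,e), on(c)}
2. bind(d,e)  →  {at(a), holds(d), inpos(a,c), inpos(a,e), inpos(c,a), inpos(c,c), inpos(d,c), inpos(d,d), inpos(e,a), inpos(e,e), on(c)}
3. bind(a,e)  →  {at(a), holds(a), holds(d), inpos(a,a), inpos(a,c), inpos(c,a), inpos(c,c), inpos(d,c), inpos(d,d), inpos(e,a), inpos(e,e), on(c)}
optimal plan length = 3; 3 > 2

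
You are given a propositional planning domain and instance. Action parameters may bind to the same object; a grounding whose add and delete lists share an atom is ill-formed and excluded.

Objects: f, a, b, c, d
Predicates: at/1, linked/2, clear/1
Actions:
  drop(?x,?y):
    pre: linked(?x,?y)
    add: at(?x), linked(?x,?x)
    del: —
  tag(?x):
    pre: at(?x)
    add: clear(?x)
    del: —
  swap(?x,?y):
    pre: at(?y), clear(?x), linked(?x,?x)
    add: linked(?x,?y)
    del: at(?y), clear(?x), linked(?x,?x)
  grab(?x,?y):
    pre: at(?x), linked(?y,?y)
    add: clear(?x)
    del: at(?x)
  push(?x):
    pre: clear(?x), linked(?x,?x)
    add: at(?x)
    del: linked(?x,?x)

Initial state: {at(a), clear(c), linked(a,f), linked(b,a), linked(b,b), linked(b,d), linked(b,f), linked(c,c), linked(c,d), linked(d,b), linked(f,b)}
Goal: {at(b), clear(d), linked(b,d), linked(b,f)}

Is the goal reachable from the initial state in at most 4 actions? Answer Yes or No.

1. drop(b,f)  →  {at(a), at(b), clear(c), linked(a,f), linked(b,a), linked(b,b), linked(b,d), linked(b,f), linked(c,c), linked(c,d), linked(d,b), linked(f,b)}
2. drop(d,b)  →  {at(a), at(b), at(d), clear(c), linked(a,f), linked(b,a), linked(b,b), linked(b,d), linked(b,f), linked(c,c), linked(c,d), linked(d,b), linked(d,d), linked(f,b)}
3. tag(d)  →  {at(a), at(b), at(d), clear(c), clear(d), linked(a,f), linked(b,a), linked(b,b), linked(b,d), linked(b,f), linked(c,c), linked(c,d), linked(d,b), linked(d,d), linked(f,b)}
optimal plan length = 3; 3 ≤ 4

Yes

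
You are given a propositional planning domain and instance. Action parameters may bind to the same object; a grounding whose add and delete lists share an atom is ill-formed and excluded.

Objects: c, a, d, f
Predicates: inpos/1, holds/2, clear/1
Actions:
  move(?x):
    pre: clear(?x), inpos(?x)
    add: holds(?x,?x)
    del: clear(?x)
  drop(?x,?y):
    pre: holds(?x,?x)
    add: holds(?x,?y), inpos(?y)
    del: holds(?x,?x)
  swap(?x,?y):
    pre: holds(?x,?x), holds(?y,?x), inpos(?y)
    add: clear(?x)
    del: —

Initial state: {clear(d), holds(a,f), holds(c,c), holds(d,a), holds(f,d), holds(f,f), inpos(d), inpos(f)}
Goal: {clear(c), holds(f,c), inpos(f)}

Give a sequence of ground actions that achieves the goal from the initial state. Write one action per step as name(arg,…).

1. drop(f,c)  →  {clear(d), holds(a,f), holds(c,c), holds(d,a), holds(f,c), holds(f,d), inpos(c), inpos(d), inpos(f)}
2. swap(c,c)  →  {clear(c), clear(d), holds(a,f), holds(c,c), holds(d,a), holds(f,c), holds(f,d), inpos(c), inpos(d), inpos(f)}

drop(f,c); swap(c,c)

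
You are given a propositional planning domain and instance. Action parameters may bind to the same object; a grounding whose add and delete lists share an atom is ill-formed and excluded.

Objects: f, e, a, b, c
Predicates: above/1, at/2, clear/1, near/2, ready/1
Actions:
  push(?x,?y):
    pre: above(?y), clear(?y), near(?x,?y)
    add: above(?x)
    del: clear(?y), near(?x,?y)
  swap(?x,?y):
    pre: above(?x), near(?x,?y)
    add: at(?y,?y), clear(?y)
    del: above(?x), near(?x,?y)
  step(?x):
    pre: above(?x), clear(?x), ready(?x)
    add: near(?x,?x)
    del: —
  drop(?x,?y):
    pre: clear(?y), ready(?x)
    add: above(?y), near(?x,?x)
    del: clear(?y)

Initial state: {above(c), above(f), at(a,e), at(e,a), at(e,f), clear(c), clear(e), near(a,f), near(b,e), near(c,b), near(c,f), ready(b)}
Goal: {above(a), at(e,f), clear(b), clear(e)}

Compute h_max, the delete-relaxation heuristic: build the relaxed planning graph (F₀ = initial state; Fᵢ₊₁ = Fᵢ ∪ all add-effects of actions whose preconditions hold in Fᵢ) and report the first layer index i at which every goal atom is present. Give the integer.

F0 = init (12 atoms)
F1 = F0 ∪ {above(e), at(b,b), at(f,f), clear(b), clear(f), near(b,b)}  (18 atoms)
F2 = F1 ∪ {above(a), above(b)}  (20 atoms)
goal ⊆ F2  ⇒  h_max = 2

2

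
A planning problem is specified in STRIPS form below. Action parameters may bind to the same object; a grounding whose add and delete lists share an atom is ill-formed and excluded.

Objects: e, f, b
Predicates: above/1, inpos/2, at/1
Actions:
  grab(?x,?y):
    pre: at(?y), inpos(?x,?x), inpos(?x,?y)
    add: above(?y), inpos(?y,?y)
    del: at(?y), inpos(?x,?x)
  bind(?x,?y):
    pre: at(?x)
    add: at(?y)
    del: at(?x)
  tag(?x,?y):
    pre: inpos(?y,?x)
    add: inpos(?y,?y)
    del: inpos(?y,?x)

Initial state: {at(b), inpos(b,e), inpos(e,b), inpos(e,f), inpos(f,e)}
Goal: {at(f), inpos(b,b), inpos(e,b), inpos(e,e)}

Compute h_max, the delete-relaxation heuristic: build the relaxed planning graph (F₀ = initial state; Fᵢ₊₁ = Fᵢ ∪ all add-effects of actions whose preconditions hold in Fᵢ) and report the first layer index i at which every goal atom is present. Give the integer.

F0 = init (5 atoms)
F1 = F0 ∪ {at(e), at(f), inpos(b,b), inpos(e,e), inpos(f,f)}  (10 atoms)
goal ⊆ F1  ⇒  h_max = 1

1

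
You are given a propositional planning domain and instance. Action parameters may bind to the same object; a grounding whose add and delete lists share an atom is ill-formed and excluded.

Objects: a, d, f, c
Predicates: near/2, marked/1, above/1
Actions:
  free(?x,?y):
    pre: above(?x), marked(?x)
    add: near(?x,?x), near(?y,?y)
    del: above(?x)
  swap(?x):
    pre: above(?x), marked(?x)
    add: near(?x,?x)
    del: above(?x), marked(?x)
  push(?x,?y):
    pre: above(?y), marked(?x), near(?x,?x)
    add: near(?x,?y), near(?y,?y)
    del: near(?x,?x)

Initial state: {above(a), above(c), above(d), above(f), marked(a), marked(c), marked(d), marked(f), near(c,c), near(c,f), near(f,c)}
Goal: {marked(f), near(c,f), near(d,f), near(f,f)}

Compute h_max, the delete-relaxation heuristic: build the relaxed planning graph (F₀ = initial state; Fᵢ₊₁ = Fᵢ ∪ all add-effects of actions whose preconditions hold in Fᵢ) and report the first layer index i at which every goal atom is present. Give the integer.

F0 = init (11 atoms)
F1 = F0 ∪ {near(a,a), near(c,a), near(c,d), near(d,d), near(f,f)}  (16 atoms)
F2 = F1 ∪ {near(a,c), near(a,d), near(a,f), near(d,a), near(d,c), near(d,f), near(f,a), near(f,d)}  (24 atoms)
goal ⊆ F2  ⇒  h_max = 2

2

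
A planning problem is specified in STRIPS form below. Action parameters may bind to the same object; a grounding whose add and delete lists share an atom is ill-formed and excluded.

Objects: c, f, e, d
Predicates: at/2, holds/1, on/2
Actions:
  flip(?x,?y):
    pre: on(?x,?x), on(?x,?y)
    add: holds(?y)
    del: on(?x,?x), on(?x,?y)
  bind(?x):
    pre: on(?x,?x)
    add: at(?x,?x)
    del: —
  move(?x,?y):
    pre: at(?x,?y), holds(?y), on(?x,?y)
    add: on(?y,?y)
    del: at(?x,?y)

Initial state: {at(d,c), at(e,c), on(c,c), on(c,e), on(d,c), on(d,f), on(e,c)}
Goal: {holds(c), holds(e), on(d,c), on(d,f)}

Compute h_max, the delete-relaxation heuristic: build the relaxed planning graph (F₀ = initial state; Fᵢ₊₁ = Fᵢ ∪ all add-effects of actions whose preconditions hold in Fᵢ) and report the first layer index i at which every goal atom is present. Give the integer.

F0 = init (7 atoms)
F1 = F0 ∪ {at(c,c), holds(c), holds(e)}  (10 atoms)
goal ⊆ F1  ⇒  h_max = 1

1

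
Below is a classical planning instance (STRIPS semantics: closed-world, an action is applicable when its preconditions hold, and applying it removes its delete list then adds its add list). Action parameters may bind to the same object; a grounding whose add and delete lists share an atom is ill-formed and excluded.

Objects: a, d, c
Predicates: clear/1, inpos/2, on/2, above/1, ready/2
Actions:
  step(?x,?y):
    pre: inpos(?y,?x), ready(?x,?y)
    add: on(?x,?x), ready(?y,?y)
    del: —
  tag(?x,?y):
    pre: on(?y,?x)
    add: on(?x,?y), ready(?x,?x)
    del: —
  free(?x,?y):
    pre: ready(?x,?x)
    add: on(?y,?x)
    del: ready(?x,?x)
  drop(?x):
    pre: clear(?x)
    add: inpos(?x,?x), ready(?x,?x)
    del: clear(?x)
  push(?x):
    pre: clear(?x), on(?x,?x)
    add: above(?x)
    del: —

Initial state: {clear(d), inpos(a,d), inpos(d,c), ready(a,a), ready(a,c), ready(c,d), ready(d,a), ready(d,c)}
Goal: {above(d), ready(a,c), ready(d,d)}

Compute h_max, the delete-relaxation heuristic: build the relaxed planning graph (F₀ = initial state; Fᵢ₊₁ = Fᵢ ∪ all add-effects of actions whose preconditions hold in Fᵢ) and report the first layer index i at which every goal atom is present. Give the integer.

2

F0 = init (8 atoms)
F1 = F0 ∪ {inpos(d,d), on(a,a), on(c,a), on(c,c), on(d,a), on(d,d), ready(d,d)}  (15 atoms)
F2 = F1 ∪ {above(d), on(a,c), on(a,d), on(c,d), ready(c,c)}  (20 atoms)
goal ⊆ F2  ⇒  h_max = 2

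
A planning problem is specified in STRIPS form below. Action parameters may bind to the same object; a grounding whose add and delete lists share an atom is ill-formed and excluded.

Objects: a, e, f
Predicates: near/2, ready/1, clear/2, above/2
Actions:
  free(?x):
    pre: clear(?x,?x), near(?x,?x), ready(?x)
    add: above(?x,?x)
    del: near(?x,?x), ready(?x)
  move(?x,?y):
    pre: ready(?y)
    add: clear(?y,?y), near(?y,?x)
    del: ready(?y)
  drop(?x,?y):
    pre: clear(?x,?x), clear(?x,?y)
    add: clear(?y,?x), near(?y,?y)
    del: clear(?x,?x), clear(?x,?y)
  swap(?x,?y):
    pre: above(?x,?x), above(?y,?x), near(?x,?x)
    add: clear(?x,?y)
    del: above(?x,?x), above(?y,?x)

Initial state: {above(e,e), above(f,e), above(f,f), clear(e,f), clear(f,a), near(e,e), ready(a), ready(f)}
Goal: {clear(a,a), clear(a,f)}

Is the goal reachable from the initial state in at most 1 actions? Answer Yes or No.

1. move(a,a)  →  {above(e,e), above(f,e), above(f,f), clear(a,a), clear(e,f), clear(f,a), near(a,a), near(e,e), ready(f)}
2. move(a,f)  →  {above(e,e), above(f,e), above(f,f), clear(a,a), clear(e,f), clear(f,a), clear(f,f), near(a,a), near(e,e), near(f,a)}
3. drop(f,a)  →  {above(e,e), above(f,e), above(f,f), clear(a,a), clear(a,f), clear(e,f), near(a,a), near(e,e), near(f,a)}
optimal plan length = 3; 3 > 1

No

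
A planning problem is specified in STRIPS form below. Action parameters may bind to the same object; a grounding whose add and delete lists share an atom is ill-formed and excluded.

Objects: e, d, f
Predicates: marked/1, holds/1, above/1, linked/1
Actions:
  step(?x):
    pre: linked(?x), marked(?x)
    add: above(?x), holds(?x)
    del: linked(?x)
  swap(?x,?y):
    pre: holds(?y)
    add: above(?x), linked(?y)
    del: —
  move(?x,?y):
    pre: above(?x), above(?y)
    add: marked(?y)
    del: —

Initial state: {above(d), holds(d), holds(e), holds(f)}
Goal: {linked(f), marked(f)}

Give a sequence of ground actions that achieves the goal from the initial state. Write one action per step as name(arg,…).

1. swap(f,f)  →  {above(d), above(f), holds(d), holds(e), holds(f), linked(f)}
2. move(d,f)  →  {above(d), above(f), holds(d), holds(e), holds(f), linked(f), marked(f)}

swap(f,f); move(d,f)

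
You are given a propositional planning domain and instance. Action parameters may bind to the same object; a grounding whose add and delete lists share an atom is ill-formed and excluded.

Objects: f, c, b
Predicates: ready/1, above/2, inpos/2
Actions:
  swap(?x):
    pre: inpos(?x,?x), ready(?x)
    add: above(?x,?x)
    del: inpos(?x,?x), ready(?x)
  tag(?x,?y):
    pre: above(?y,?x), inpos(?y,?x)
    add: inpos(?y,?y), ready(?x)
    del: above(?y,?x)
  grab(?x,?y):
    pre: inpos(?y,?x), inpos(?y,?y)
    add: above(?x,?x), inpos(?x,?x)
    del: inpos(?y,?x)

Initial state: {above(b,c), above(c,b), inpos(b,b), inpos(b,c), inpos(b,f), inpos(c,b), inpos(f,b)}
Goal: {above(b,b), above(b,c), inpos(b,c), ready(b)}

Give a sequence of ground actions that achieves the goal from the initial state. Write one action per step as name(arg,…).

1. tag(b,c)  →  {above(b,c), inpos(b,b), inpos(b,c), inpos(b,f), inpos(c,b), inpos(c,c), inpos(f,b), ready(b)}
2. grab(b,c)  →  {above(b,b), above(b,c), inpos(b,b), inpos(b,c), inpos(b,f), inpos(c,c), inpos(f,b), ready(b)}

tag(b,c); grab(b,c)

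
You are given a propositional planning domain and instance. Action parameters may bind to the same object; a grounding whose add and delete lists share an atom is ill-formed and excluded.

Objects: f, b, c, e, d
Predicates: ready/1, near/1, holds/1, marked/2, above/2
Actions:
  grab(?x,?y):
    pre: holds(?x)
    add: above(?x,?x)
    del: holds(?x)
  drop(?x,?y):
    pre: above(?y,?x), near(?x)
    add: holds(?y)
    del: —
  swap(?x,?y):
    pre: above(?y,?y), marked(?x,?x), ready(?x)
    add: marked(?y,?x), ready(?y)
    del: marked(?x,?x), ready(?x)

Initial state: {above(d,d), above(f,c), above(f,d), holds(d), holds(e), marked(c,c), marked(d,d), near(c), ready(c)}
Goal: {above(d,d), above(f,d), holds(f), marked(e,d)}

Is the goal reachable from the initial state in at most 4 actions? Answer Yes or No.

Yes

1. grab(e,f)  →  {above(d,d), above(e,e), above(f,c), above(f,d), holds(d), marked(c,c), marked(d,d), near(c), ready(c)}
2. drop(c,f)  →  {above(d,d), above(e,e), above(f,c), above(f,d), holds(d), holds(f), marked(c,c), marked(d,d), near(c), ready(c)}
3. swap(c,d)  →  {above(d,d), above(e,e), above(f,c), above(f,d), holds(d), holds(f), marked(d,c), marked(d,d), near(c), ready(d)}
4. swap(d,e)  →  {above(d,d), above(e,e), above(f,c), above(f,d), holds(d), holds(f), marked(d,c), marked(e,d), near(c), ready(e)}
optimal plan length = 4; 4 ≤ 4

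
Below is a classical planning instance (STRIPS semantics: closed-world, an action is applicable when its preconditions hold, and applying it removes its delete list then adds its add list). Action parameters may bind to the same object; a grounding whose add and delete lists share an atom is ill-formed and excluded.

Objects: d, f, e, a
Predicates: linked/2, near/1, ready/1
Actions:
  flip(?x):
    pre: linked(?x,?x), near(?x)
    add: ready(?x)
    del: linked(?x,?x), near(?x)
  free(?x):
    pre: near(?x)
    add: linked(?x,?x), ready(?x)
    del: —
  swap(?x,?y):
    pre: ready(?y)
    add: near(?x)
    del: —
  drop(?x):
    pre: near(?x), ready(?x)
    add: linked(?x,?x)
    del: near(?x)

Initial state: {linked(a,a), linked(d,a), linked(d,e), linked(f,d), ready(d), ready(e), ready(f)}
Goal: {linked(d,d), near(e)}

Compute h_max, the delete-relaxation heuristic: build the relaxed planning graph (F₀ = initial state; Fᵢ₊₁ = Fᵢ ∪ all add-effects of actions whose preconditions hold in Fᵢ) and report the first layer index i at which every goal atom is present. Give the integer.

2

F0 = init (7 atoms)
F1 = F0 ∪ {near(a), near(d), near(e), near(f)}  (11 atoms)
F2 = F1 ∪ {linked(d,d), linked(e,e), linked(f,f), ready(a)}  (15 atoms)
goal ⊆ F2  ⇒  h_max = 2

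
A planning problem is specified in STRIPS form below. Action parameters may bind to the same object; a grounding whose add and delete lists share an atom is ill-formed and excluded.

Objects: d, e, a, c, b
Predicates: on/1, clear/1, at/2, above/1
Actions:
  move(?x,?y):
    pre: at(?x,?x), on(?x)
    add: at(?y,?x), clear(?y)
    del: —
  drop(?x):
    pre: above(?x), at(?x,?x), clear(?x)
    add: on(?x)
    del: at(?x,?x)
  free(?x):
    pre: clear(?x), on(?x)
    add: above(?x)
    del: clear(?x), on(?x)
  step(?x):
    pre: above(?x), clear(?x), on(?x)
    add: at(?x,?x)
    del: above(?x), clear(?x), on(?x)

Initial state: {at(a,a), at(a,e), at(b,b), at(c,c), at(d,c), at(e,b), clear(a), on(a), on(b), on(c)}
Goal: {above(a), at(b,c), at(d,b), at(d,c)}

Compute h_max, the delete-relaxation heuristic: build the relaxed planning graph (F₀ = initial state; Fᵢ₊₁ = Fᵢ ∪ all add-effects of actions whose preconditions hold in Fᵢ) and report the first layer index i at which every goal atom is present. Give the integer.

1

F0 = init (10 atoms)
F1 = F0 ∪ {above(a), at(a,b), at(a,c), at(b,a), at(b,c), at(c,a), at(c,b), at(d,a), at(d,b), at(e,a), at(e,c), clear(b), clear(c), clear(d), clear(e)}  (25 atoms)
goal ⊆ F1  ⇒  h_max = 1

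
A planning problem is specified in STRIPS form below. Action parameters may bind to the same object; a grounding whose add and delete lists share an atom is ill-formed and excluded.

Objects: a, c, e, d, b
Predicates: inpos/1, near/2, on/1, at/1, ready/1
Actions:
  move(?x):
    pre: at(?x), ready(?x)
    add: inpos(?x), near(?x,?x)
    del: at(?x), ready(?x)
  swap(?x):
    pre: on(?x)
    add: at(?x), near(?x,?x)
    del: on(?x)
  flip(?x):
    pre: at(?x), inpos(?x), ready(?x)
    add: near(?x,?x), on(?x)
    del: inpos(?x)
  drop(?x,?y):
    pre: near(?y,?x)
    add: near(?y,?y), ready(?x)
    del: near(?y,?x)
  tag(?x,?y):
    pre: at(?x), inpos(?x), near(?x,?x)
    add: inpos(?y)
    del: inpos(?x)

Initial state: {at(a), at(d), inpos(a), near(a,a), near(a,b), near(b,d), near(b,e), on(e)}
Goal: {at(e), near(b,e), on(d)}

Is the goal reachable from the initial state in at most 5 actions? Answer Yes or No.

1. swap(e)  →  {at(a), at(d), at(e), inpos(a), near(a,a), near(a,b), near(b,d), near(b,e), near(e,e)}
2. drop(d,b)  →  {at(a), at(d), at(e), inpos(a), near(a,a), near(a,b), near(b,b), near(b,e), near(e,e), ready(d)}
3. tag(a,d)  →  {at(a), at(d), at(e), inpos(d), near(a,a), near(a,b), near(b,b), near(b,e), near(e,e), ready(d)}
4. flip(d)  →  {at(a), at(d), at(e), near(a,a), near(a,b), near(b,b), near(b,e), near(d,d), near(e,e), on(d), ready(d)}
optimal plan length = 4; 4 ≤ 5

Yes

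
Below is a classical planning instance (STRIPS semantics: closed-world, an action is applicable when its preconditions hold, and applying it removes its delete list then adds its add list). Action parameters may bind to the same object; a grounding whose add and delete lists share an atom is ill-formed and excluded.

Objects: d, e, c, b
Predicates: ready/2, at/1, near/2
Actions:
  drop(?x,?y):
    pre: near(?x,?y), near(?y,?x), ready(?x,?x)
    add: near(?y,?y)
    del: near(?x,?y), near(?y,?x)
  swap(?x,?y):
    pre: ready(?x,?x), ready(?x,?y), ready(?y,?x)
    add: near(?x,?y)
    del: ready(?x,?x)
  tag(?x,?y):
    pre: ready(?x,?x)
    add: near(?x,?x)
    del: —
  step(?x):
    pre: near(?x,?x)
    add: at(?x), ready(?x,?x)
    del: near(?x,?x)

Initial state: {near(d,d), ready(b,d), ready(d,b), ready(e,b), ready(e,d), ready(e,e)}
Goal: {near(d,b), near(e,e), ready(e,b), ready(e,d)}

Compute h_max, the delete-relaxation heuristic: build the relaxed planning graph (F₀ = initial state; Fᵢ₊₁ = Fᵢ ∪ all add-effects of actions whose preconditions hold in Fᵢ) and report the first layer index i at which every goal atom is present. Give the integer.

F0 = init (6 atoms)
F1 = F0 ∪ {at(d), near(e,e), ready(d,d)}  (9 atoms)
F2 = F1 ∪ {at(e), near(d,b)}  (11 atoms)
goal ⊆ F2  ⇒  h_max = 2

2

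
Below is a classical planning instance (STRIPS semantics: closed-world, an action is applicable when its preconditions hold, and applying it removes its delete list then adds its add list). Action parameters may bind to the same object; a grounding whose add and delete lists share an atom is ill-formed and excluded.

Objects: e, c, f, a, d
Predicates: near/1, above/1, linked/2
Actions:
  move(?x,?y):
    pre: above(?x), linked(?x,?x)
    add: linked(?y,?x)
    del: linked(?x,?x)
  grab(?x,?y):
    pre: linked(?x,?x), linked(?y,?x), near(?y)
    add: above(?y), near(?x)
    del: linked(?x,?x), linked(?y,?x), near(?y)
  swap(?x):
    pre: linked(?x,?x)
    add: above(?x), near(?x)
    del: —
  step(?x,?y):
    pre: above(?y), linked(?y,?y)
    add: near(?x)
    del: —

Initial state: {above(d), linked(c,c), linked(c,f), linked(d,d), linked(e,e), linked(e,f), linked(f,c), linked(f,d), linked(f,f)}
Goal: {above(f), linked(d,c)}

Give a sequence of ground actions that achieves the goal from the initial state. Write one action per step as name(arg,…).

1. swap(c)  →  {above(c), above(d), linked(c,c), linked(c,f), linked(d,d), linked(e,e), linked(e,f), linked(f,c), linked(f,d), linked(f,f), near(c)}
2. move(c,d)  →  {above(c), above(d), linked(c,f), linked(d,c), linked(d,d), linked(e,e), linked(e,f), linked(f,c), linked(f,d), linked(f,f), near(c)}
3. swap(f)  →  {above(c), above(d), above(f), linked(c,f), linked(d,c), linked(d,d), linked(e,e), linked(e,f), linked(f,c), linked(f,d), linked(f,f), near(c), near(f)}

swap(c); move(c,d); swap(f)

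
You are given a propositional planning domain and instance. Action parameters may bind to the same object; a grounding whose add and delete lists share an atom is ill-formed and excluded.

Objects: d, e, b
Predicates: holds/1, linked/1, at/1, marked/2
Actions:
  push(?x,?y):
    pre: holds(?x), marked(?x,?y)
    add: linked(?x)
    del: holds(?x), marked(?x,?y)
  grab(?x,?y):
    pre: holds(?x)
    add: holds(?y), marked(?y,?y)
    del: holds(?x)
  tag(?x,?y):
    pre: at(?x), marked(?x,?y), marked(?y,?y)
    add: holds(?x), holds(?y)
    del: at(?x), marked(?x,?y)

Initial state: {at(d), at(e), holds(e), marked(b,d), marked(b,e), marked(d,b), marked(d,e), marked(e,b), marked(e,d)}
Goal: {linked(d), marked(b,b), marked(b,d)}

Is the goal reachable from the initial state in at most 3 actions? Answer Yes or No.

1. grab(e,b)  →  {at(d), at(e), holds(b), marked(b,b), marked(b,d), marked(b,e), marked(d,b), marked(d,e), marked(e,b), marked(e,d)}
2. grab(b,d)  →  {at(d), at(e), holds(d), marked(b,b), marked(b,d), marked(b,e), marked(d,b), marked(d,d), marked(d,e), marked(e,b), marked(e,d)}
3. push(d,d)  →  {at(d), at(e), linked(d), marked(b,b), marked(b,d), marked(b,e), marked(d,b), marked(d,e), marked(e,b), marked(e,d)}
optimal plan length = 3; 3 ≤ 3

Yes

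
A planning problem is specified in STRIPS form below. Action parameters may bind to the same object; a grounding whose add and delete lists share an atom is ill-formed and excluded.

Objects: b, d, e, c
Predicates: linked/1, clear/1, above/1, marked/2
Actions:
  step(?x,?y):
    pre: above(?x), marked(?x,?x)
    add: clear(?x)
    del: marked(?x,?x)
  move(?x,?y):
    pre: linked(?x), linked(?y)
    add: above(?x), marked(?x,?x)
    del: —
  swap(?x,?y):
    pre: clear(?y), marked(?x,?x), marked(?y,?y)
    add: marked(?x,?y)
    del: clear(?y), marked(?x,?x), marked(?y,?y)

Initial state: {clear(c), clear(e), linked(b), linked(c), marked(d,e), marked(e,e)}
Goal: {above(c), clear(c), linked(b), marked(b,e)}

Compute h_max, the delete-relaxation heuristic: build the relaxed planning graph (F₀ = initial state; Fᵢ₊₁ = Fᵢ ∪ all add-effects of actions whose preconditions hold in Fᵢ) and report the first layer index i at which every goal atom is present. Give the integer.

F0 = init (6 atoms)
F1 = F0 ∪ {above(b), above(c), marked(b,b), marked(c,c)}  (10 atoms)
F2 = F1 ∪ {clear(b), marked(b,c), marked(b,e), marked(c,e), marked(e,c)}  (15 atoms)
goal ⊆ F2  ⇒  h_max = 2

2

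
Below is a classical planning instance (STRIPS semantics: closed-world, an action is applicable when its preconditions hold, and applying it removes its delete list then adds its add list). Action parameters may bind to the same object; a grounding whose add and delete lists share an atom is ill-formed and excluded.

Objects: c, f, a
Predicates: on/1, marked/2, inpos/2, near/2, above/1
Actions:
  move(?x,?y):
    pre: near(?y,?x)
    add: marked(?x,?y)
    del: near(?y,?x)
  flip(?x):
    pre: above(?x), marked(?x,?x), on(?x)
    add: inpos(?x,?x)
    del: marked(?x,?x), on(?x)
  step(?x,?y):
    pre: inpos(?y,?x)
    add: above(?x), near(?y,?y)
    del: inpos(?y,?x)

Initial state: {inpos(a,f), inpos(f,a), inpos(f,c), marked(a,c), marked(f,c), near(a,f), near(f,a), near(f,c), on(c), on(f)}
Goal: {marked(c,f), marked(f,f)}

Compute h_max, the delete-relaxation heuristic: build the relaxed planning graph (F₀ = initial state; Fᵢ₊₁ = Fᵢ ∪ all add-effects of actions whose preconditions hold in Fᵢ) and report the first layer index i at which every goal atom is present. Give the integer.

F0 = init (10 atoms)
F1 = F0 ∪ {above(a), above(c), above(f), marked(a,f), marked(c,f), marked(f,a), near(a,a), near(f,f)}  (18 atoms)
F2 = F1 ∪ {marked(a,a), marked(f,f)}  (20 atoms)
goal ⊆ F2  ⇒  h_max = 2

2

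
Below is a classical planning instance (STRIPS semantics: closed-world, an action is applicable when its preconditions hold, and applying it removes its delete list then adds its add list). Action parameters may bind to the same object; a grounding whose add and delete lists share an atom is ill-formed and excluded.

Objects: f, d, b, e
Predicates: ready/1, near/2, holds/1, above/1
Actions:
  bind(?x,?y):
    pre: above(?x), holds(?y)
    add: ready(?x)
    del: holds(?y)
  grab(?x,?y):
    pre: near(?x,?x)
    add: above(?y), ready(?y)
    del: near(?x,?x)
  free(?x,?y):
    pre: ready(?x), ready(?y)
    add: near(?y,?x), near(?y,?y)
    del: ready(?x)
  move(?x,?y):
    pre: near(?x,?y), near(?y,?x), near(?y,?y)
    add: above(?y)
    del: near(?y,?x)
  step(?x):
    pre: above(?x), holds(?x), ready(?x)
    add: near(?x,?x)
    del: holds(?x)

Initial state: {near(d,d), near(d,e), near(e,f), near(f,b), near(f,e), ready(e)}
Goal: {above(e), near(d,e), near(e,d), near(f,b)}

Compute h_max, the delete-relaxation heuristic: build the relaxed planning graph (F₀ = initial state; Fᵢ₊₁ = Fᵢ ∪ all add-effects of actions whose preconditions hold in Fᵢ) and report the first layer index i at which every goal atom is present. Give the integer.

2

F0 = init (6 atoms)
F1 = F0 ∪ {above(b), above(d), above(e), above(f), near(e,e), ready(b), ready(d), ready(f)}  (14 atoms)
F2 = F1 ∪ {near(b,b), near(b,d), near(b,e), near(b,f), near(d,b), near(d,f), near(e,b), near(e,d), near(f,d), near(f,f)}  (24 atoms)
goal ⊆ F2  ⇒  h_max = 2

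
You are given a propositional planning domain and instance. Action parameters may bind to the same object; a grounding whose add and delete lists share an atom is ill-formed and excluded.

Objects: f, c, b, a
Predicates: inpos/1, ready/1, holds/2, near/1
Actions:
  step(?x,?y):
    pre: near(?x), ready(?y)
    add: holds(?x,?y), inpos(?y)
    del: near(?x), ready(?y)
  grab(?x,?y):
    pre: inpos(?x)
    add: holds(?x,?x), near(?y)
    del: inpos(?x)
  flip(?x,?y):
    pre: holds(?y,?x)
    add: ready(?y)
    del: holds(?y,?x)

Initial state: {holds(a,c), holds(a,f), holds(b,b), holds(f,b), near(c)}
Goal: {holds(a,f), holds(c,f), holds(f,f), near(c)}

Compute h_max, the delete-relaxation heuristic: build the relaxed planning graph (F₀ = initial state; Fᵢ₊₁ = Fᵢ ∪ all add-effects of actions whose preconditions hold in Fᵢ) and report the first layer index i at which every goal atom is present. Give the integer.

F0 = init (5 atoms)
F1 = F0 ∪ {ready(a), ready(b), ready(f)}  (8 atoms)
F2 = F1 ∪ {holds(c,a), holds(c,b), holds(c,f), inpos(a), inpos(b), inpos(f)}  (14 atoms)
F3 = F2 ∪ {holds(a,a), holds(f,f), near(a), near(b), near(f), ready(c)}  (20 atoms)
goal ⊆ F3  ⇒  h_max = 3

3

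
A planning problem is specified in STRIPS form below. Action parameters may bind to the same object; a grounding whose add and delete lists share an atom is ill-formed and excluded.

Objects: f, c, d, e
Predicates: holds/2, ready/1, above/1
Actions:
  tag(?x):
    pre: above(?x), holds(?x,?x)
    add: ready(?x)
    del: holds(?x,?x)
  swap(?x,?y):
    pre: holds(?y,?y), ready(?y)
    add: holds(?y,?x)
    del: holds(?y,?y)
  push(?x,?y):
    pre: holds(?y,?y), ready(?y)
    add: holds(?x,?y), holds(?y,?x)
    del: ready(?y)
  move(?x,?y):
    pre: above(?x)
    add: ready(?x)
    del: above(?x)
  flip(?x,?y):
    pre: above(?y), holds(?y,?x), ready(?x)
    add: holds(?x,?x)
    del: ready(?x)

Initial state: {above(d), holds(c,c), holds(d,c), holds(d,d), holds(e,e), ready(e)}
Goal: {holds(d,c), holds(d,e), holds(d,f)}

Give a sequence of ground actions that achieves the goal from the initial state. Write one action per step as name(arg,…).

push(d,e); move(d,f); swap(f,d)

1. push(d,e)  →  {above(d), holds(c,c), holds(d,c), holds(d,d), holds(d,e), holds(e,d), holds(e,e)}
2. move(d,f)  →  {holds(c,c), holds(d,c), holds(d,d), holds(d,e), holds(e,d), holds(e,e), ready(d)}
3. swap(f,d)  →  {holds(c,c), holds(d,c), holds(d,e), holds(d,f), holds(e,d), holds(e,e), ready(d)}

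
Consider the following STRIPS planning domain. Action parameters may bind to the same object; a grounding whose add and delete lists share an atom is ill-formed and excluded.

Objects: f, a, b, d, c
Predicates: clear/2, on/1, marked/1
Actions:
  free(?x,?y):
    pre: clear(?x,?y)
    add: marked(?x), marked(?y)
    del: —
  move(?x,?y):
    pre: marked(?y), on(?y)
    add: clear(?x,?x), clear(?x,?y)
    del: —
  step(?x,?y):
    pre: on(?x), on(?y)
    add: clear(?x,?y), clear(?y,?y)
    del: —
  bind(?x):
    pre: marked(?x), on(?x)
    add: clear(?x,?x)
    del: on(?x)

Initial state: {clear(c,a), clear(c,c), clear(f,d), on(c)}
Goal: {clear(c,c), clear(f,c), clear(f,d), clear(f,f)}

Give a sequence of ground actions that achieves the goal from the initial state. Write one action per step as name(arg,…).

free(c,a); move(f,c)

1. free(c,a)  →  {clear(c,a), clear(c,c), clear(f,d), marked(a), marked(c), on(c)}
2. move(f,c)  →  {clear(c,a), clear(c,c), clear(f,c), clear(f,d), clear(f,f), marked(a), marked(c), on(c)}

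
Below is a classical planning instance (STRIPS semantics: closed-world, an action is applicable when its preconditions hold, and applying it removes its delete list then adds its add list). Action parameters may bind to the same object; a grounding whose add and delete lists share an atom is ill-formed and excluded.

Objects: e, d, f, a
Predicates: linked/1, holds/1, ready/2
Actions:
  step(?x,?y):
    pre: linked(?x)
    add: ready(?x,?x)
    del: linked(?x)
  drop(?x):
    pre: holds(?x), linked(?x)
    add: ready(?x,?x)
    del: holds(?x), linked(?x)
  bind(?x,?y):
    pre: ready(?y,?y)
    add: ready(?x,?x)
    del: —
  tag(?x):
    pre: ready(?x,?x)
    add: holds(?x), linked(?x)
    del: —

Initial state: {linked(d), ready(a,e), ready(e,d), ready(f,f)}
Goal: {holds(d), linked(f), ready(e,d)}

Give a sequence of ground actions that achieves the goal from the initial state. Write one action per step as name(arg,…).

step(d,e); tag(d); tag(f)

1. step(d,e)  →  {ready(a,e), ready(d,d), ready(e,d), ready(f,f)}
2. tag(d)  →  {holds(d), linked(d), ready(a,e), ready(d,d), ready(e,d), ready(f,f)}
3. tag(f)  →  {holds(d), holds(f), linked(d), linked(f), ready(a,e), ready(d,d), ready(e,d), ready(f,f)}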